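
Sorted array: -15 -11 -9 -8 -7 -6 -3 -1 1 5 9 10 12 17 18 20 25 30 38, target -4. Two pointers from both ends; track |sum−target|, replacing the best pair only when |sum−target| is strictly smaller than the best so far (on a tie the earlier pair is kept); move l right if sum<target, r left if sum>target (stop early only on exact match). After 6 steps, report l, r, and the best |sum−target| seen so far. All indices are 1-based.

l=1 r=19: -15+38=23 d=27 *, r--
l=1 r=18: -15+30=15 d=19 *, r--
l=1 r=17: -15+25=10 d=14 *, r--
l=1 r=16: -15+20=5 d=9 *, r--
l=1 r=15: -15+18=3 d=7 *, r--
l=1 r=14: -15+17=2 d=6 *, r--

l=1, r=13, best |Δ|=6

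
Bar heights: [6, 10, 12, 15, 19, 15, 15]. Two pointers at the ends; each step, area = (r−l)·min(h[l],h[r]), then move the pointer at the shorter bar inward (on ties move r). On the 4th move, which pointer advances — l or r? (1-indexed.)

r

l=1 r=7: min(6,15)*6=36 best=36 *, l++
l=2 r=7: min(10,15)*5=50 best=50 *, l++
l=3 r=7: min(12,15)*4=48 best=50, l++
l=4 r=7: min(15,15)*3=45 best=50, r--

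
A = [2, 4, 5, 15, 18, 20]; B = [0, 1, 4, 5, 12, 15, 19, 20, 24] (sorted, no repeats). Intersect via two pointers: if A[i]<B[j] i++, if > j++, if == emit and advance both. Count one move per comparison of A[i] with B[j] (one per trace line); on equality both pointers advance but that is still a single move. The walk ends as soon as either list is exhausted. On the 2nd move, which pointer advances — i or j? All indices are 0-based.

i=0 j=0: 2>0, j++
i=0 j=1: 2>1, j++

j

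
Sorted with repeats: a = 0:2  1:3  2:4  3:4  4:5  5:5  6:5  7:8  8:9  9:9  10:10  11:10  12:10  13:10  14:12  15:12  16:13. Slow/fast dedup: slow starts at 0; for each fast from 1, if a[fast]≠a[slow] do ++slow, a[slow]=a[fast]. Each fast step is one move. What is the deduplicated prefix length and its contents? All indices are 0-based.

length 9; prefix = [2, 3, 4, 5, 8, 9, 10, 12, 13]

(s=0,f=1) a[fast]=3≠a[slow]=2 write a[1]=3 → slow++,fast++
(s=1,f=2) a[fast]=4≠a[slow]=3 write a[2]=4 → slow++,fast++
(s=2,f=3) a[fast]=4=a[slow] dup → fast++
(s=2,f=4) a[fast]=5≠a[slow]=4 write a[3]=5 → slow++,fast++
(s=3,f=5) a[fast]=5=a[slow] dup → fast++
(s=3,f=6) a[fast]=5=a[slow] dup → fast++
(s=3,f=7) a[fast]=8≠a[slow]=5 write a[4]=8 → slow++,fast++
(s=4,f=8) a[fast]=9≠a[slow]=8 write a[5]=9 → slow++,fast++
(s=5,f=9) a[fast]=9=a[slow] dup → fast++
(s=5,f=10) a[fast]=10≠a[slow]=9 write a[6]=10 → slow++,fast++
(s=6,f=11) a[fast]=10=a[slow] dup → fast++
(s=6,f=12) a[fast]=10=a[slow] dup → fast++
(s=6,f=13) a[fast]=10=a[slow] dup → fast++
(s=6,f=14) a[fast]=12≠a[slow]=10 write a[7]=12 → slow++,fast++
(s=7,f=15) a[fast]=12=a[slow] dup → fast++
(s=7,f=16) a[fast]=13≠a[slow]=12 write a[8]=13 → slow++,fast++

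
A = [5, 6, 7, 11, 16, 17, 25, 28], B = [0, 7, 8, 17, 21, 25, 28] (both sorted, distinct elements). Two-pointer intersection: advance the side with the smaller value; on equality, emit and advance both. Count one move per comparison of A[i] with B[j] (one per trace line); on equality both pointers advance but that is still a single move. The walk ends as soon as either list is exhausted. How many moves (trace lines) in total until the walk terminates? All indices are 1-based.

i=1 j=1: 5>0, j++
i=1 j=2: 5<7, i++
i=2 j=2: 6<7, i++
i=3 j=2: 7==7 emit, i++,j++
i=4 j=3: 11>8, j++
i=4 j=4: 11<17, i++
i=5 j=4: 16<17, i++
i=6 j=4: 17==17 emit, i++,j++
i=7 j=5: 25>21, j++
i=7 j=6: 25==25 emit, i++,j++
i=8 j=7: 28==28 emit, i++,j++

11 moves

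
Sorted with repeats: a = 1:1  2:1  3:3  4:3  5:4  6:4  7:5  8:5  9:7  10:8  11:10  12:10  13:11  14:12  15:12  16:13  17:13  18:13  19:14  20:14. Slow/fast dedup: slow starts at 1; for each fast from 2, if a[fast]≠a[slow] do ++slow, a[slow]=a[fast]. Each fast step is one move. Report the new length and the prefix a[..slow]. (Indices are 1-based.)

(s=1,f=2) a[fast]=1=a[slow] dup → fast++
(s=1,f=3) a[fast]=3≠a[slow]=1 write a[2]=3 → slow++,fast++
(s=2,f=4) a[fast]=3=a[slow] dup → fast++
(s=2,f=5) a[fast]=4≠a[slow]=3 write a[3]=4 → slow++,fast++
(s=3,f=6) a[fast]=4=a[slow] dup → fast++
(s=3,f=7) a[fast]=5≠a[slow]=4 write a[4]=5 → slow++,fast++
(s=4,f=8) a[fast]=5=a[slow] dup → fast++
(s=4,f=9) a[fast]=7≠a[slow]=5 write a[5]=7 → slow++,fast++
(s=5,f=10) a[fast]=8≠a[slow]=7 write a[6]=8 → slow++,fast++
(s=6,f=11) a[fast]=10≠a[slow]=8 write a[7]=10 → slow++,fast++
(s=7,f=12) a[fast]=10=a[slow] dup → fast++
(s=7,f=13) a[fast]=11≠a[slow]=10 write a[8]=11 → slow++,fast++
(s=8,f=14) a[fast]=12≠a[slow]=11 write a[9]=12 → slow++,fast++
(s=9,f=15) a[fast]=12=a[slow] dup → fast++
(s=9,f=16) a[fast]=13≠a[slow]=12 write a[10]=13 → slow++,fast++
(s=10,f=17) a[fast]=13=a[slow] dup → fast++
(s=10,f=18) a[fast]=13=a[slow] dup → fast++
(s=10,f=19) a[fast]=14≠a[slow]=13 write a[11]=14 → slow++,fast++
(s=11,f=20) a[fast]=14=a[slow] dup → fast++

length 11; prefix = [1, 3, 4, 5, 7, 8, 10, 11, 12, 13, 14]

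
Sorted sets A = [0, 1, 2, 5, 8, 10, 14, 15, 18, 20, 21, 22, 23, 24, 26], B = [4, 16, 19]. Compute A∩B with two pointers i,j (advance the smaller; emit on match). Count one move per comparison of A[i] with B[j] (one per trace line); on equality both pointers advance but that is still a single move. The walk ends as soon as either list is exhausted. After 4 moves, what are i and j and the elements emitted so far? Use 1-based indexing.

i=4, j=2, emitted=[]

i=1 j=1: 0<4, i++
i=2 j=1: 1<4, i++
i=3 j=1: 2<4, i++
i=4 j=1: 5>4, j++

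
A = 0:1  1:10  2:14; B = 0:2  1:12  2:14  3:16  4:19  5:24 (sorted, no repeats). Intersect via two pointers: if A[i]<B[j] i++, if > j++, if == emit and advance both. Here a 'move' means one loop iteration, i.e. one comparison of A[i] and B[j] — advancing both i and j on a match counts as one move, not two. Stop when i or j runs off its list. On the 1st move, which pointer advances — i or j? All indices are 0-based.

i

[i=0,j=0] 1<2 → i++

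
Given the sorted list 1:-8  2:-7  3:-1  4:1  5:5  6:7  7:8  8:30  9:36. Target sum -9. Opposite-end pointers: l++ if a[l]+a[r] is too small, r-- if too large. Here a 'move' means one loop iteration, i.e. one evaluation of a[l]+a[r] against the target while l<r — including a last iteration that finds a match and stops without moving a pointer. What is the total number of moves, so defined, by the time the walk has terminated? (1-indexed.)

7 moves

[1,9] -8+36=28 >-9 → r--
[1,8] -8+30=22 >-9 → r--
[1,7] -8+8=0 >-9 → r--
[1,6] -8+7=-1 >-9 → r--
[1,5] -8+5=-3 >-9 → r--
[1,4] -8+1=-7 >-9 → r--
[1,3] -8+-1=-9 → found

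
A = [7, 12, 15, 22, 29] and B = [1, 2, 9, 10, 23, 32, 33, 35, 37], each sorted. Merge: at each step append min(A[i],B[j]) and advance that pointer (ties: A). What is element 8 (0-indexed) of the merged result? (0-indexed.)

merged[8] = 23

i=0 j=0: A[i]=7>B[j]=1 take 1, j++
i=0 j=1: A[i]=7>B[j]=2 take 2, j++
i=0 j=2: A[i]=7<=B[j]=9 take 7, i++
i=1 j=2: A[i]=12>B[j]=9 take 9, j++
i=1 j=3: A[i]=12>B[j]=10 take 10, j++
i=1 j=4: A[i]=12<=B[j]=23 take 12, i++
i=2 j=4: A[i]=15<=B[j]=23 take 15, i++
i=3 j=4: A[i]=22<=B[j]=23 take 22, i++
i=4 j=4: A[i]=29>B[j]=23 take 23, j++
i=4 j=5: A[i]=29<=B[j]=32 take 29, i++
i=5 j=5: A done, take B[j]=32, j++
i=5 j=6: A done, take B[j]=33, j++
i=5 j=7: A done, take B[j]=35, j++
i=5 j=8: A done, take B[j]=37, j++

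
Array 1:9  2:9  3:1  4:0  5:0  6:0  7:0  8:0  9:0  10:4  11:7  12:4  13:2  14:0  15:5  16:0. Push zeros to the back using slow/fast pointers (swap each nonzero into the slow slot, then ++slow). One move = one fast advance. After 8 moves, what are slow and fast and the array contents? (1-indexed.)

slow=1 fast=1: a[fast]=9≠0 swap→a[1]=9, slow++,fast++
slow=2 fast=2: a[fast]=9≠0 swap→a[2]=9, slow++,fast++
slow=3 fast=3: a[fast]=1≠0 swap→a[3]=1, slow++,fast++
slow=4 fast=4: a[fast]=0, fast++
slow=4 fast=5: a[fast]=0, fast++
slow=4 fast=6: a[fast]=0, fast++
slow=4 fast=7: a[fast]=0, fast++
slow=4 fast=8: a[fast]=0, fast++

slow=4, fast=9, a=[9, 9, 1, 0, 0, 0, 0, 0, 0, 4, 7, 4, 2, 0, 5, 0]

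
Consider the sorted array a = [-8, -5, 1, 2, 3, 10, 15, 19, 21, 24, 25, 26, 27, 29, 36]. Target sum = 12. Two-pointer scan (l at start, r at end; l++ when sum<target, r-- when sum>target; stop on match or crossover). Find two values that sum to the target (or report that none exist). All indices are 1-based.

[1,15] -8+36=28 >12 → r--
[1,14] -8+29=21 >12 → r--
[1,13] -8+27=19 >12 → r--
[1,12] -8+26=18 >12 → r--
[1,11] -8+25=17 >12 → r--
[1,10] -8+24=16 >12 → r--
[1,9] -8+21=13 >12 → r--
[1,8] -8+19=11 <12 → l++
[2,8] -5+19=14 >12 → r--
[2,7] -5+15=10 <12 → l++
[3,7] 1+15=16 >12 → r--
[3,6] 1+10=11 <12 → l++
[4,6] 2+10=12 → found

(2, 10)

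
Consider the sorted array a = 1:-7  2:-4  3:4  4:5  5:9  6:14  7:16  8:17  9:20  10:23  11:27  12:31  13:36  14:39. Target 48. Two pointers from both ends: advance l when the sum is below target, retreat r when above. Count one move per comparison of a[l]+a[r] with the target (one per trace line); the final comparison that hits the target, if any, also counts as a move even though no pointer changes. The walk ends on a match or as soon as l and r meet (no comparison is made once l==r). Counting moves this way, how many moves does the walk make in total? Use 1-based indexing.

5 moves

[1,14] -7+39=32 <48 → l++
[2,14] -4+39=35 <48 → l++
[3,14] 4+39=43 <48 → l++
[4,14] 5+39=44 <48 → l++
[5,14] 9+39=48 → found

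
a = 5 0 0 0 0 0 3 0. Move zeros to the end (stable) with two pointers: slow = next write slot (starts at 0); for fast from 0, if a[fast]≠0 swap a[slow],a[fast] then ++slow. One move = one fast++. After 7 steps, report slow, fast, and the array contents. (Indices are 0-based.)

(s=0,f=0) a[fast]=5≠0 swap→a[0]=5 → slow++,fast++
(s=1,f=1) a[fast]=0 → fast++
(s=1,f=2) a[fast]=0 → fast++
(s=1,f=3) a[fast]=0 → fast++
(s=1,f=4) a[fast]=0 → fast++
(s=1,f=5) a[fast]=0 → fast++
(s=1,f=6) a[fast]=3≠0 swap→a[1]=3 → slow++,fast++

slow=2, fast=7, a=[5, 3, 0, 0, 0, 0, 0, 0]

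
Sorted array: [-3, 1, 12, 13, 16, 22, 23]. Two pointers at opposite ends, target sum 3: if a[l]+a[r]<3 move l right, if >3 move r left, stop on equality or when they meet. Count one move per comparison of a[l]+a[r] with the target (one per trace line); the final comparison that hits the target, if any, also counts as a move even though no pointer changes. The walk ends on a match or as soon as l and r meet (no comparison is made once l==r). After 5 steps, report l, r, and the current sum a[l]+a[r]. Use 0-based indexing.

l=0, r=1, sum=-2

l=0 r=6: -3+23=20 >3, r--
l=0 r=5: -3+22=19 >3, r--
l=0 r=4: -3+16=13 >3, r--
l=0 r=3: -3+13=10 >3, r--
l=0 r=2: -3+12=9 >3, r--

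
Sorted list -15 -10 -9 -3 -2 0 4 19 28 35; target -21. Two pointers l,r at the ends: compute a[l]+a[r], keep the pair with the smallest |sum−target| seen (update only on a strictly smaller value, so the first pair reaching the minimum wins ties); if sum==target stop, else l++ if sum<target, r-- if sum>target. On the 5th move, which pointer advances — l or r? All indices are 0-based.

r

l=0 r=9: -15+35=20 d=41 *, r--
l=0 r=8: -15+28=13 d=34 *, r--
l=0 r=7: -15+19=4 d=25 *, r--
l=0 r=6: -15+4=-11 d=10 *, r--
l=0 r=5: -15+0=-15 d=6 *, r--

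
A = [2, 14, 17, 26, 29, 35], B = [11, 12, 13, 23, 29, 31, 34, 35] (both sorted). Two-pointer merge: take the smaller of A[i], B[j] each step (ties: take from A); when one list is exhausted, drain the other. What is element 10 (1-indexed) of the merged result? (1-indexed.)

merged[10] = 29

i=1 j=1: A[i]=2<=B[j]=11 take 2, i++
i=2 j=1: A[i]=14>B[j]=11 take 11, j++
i=2 j=2: A[i]=14>B[j]=12 take 12, j++
i=2 j=3: A[i]=14>B[j]=13 take 13, j++
i=2 j=4: A[i]=14<=B[j]=23 take 14, i++
i=3 j=4: A[i]=17<=B[j]=23 take 17, i++
i=4 j=4: A[i]=26>B[j]=23 take 23, j++
i=4 j=5: A[i]=26<=B[j]=29 take 26, i++
i=5 j=5: A[i]=29<=B[j]=29 take 29, i++
i=6 j=5: A[i]=35>B[j]=29 take 29, j++
i=6 j=6: A[i]=35>B[j]=31 take 31, j++
i=6 j=7: A[i]=35>B[j]=34 take 34, j++
i=6 j=8: A[i]=35<=B[j]=35 take 35, i++
i=7 j=8: A done, take B[j]=35, j++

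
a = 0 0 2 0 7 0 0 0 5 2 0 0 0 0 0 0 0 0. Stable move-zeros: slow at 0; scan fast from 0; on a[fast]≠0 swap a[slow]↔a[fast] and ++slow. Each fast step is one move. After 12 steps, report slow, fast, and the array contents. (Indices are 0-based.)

slow=4, fast=12, a=[2, 7, 5, 2, 0, 0, 0, 0, 0, 0, 0, 0, 0, 0, 0, 0, 0, 0]

(s=0,f=0) a[fast]=0 → fast++
(s=0,f=1) a[fast]=0 → fast++
(s=0,f=2) a[fast]=2≠0 swap→a[0]=2 → slow++,fast++
(s=1,f=3) a[fast]=0 → fast++
(s=1,f=4) a[fast]=7≠0 swap→a[1]=7 → slow++,fast++
(s=2,f=5) a[fast]=0 → fast++
(s=2,f=6) a[fast]=0 → fast++
(s=2,f=7) a[fast]=0 → fast++
(s=2,f=8) a[fast]=5≠0 swap→a[2]=5 → slow++,fast++
(s=3,f=9) a[fast]=2≠0 swap→a[3]=2 → slow++,fast++
(s=4,f=10) a[fast]=0 → fast++
(s=4,f=11) a[fast]=0 → fast++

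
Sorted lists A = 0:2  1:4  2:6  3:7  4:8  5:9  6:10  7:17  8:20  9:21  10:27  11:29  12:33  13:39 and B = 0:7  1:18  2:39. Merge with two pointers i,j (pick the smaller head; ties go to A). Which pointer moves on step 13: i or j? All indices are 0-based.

[i=0,j=0] A[i]=2<=B[j]=7 take 2 → i++
[i=1,j=0] A[i]=4<=B[j]=7 take 4 → i++
[i=2,j=0] A[i]=6<=B[j]=7 take 6 → i++
[i=3,j=0] A[i]=7<=B[j]=7 take 7 → i++
[i=4,j=0] A[i]=8>B[j]=7 take 7 → j++
[i=4,j=1] A[i]=8<=B[j]=18 take 8 → i++
[i=5,j=1] A[i]=9<=B[j]=18 take 9 → i++
[i=6,j=1] A[i]=10<=B[j]=18 take 10 → i++
[i=7,j=1] A[i]=17<=B[j]=18 take 17 → i++
[i=8,j=1] A[i]=20>B[j]=18 take 18 → j++
[i=8,j=2] A[i]=20<=B[j]=39 take 20 → i++
[i=9,j=2] A[i]=21<=B[j]=39 take 21 → i++
[i=10,j=2] A[i]=27<=B[j]=39 take 27 → i++

i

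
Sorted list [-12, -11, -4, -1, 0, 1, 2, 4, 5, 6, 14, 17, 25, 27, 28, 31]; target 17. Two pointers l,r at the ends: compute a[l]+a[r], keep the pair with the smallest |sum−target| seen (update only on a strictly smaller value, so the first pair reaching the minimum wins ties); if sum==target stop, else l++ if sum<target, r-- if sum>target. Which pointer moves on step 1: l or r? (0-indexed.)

[0,15] -12+31=19 d=2 * → r--

r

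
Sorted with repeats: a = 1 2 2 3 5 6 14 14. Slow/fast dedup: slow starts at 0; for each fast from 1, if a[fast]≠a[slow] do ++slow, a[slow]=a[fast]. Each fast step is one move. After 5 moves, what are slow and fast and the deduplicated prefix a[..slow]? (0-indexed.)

slow=0 fast=1: a[fast]=2≠a[slow]=1 write a[1]=2, slow++,fast++
slow=1 fast=2: a[fast]=2=a[slow] dup, fast++
slow=1 fast=3: a[fast]=3≠a[slow]=2 write a[2]=3, slow++,fast++
slow=2 fast=4: a[fast]=5≠a[slow]=3 write a[3]=5, slow++,fast++
slow=3 fast=5: a[fast]=6≠a[slow]=5 write a[4]=6, slow++,fast++

slow=4, fast=6, prefix=[1, 2, 3, 5, 6]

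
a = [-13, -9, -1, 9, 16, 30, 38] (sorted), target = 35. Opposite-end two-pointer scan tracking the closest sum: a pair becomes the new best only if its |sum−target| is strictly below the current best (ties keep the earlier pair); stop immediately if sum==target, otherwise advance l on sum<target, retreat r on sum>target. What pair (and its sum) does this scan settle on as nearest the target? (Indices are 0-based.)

[0,6] -13+38=25 d=10 * → l++
[1,6] -9+38=29 d=6 * → l++
[2,6] -1+38=37 d=2 * → r--
[2,5] -1+30=29 d=6 → l++
[3,5] 9+30=39 d=4 → r--
[3,4] 9+16=25 d=10 → l++

pair (-1, 38) with sum 37 (|Δ|=2)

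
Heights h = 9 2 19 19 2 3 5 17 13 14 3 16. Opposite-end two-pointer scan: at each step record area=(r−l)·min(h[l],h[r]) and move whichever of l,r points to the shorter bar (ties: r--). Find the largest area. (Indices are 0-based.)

max area = 144

l=0 r=11: min(9,16)*11=99 best=99 *, l++
l=1 r=11: min(2,16)*10=20 best=99, l++
l=2 r=11: min(19,16)*9=144 best=144 *, r--
l=2 r=10: min(19,3)*8=24 best=144, r--
l=2 r=9: min(19,14)*7=98 best=144, r--
l=2 r=8: min(19,13)*6=78 best=144, r--
l=2 r=7: min(19,17)*5=85 best=144, r--
l=2 r=6: min(19,5)*4=20 best=144, r--
l=2 r=5: min(19,3)*3=9 best=144, r--
l=2 r=4: min(19,2)*2=4 best=144, r--
l=2 r=3: min(19,19)*1=19 best=144, r--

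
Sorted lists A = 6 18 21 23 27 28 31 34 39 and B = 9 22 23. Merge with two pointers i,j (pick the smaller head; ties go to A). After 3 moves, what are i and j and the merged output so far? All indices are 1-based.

i=3, j=2, merged so far=[6, 9, 18]

[i=1,j=1] A[i]=6<=B[j]=9 take 6 → i++
[i=2,j=1] A[i]=18>B[j]=9 take 9 → j++
[i=2,j=2] A[i]=18<=B[j]=22 take 18 → i++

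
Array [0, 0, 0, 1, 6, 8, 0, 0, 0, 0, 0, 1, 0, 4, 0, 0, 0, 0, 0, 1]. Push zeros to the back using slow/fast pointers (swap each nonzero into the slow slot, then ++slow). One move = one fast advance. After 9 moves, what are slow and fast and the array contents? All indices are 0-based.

slow=3, fast=9, a=[1, 6, 8, 0, 0, 0, 0, 0, 0, 0, 0, 1, 0, 4, 0, 0, 0, 0, 0, 1]

(s=0,f=0) a[fast]=0 → fast++
(s=0,f=1) a[fast]=0 → fast++
(s=0,f=2) a[fast]=0 → fast++
(s=0,f=3) a[fast]=1≠0 swap→a[0]=1 → slow++,fast++
(s=1,f=4) a[fast]=6≠0 swap→a[1]=6 → slow++,fast++
(s=2,f=5) a[fast]=8≠0 swap→a[2]=8 → slow++,fast++
(s=3,f=6) a[fast]=0 → fast++
(s=3,f=7) a[fast]=0 → fast++
(s=3,f=8) a[fast]=0 → fast++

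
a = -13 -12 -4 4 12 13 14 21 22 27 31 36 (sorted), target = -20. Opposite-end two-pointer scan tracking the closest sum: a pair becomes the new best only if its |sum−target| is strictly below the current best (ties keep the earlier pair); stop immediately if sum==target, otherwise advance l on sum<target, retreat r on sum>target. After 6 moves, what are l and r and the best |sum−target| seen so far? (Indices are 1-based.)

l=1 r=12: -13+36=23 d=43 *, r--
l=1 r=11: -13+31=18 d=38 *, r--
l=1 r=10: -13+27=14 d=34 *, r--
l=1 r=9: -13+22=9 d=29 *, r--
l=1 r=8: -13+21=8 d=28 *, r--
l=1 r=7: -13+14=1 d=21 *, r--

l=1, r=6, best |Δ|=21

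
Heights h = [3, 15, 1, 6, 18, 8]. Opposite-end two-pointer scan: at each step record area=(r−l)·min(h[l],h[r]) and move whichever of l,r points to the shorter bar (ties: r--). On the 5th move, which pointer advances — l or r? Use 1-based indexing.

l=1 r=6: min(3,8)*5=15 best=15 *, l++
l=2 r=6: min(15,8)*4=32 best=32 *, r--
l=2 r=5: min(15,18)*3=45 best=45 *, l++
l=3 r=5: min(1,18)*2=2 best=45, l++
l=4 r=5: min(6,18)*1=6 best=45, l++

l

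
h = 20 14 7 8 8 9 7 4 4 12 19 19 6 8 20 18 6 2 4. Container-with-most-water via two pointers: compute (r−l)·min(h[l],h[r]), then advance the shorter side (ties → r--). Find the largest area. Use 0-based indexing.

max area = 280

l=0 r=18: min(20,4)*18=72 best=72 *, r--
l=0 r=17: min(20,2)*17=34 best=72, r--
l=0 r=16: min(20,6)*16=96 best=96 *, r--
l=0 r=15: min(20,18)*15=270 best=270 *, r--
l=0 r=14: min(20,20)*14=280 best=280 *, r--
l=0 r=13: min(20,8)*13=104 best=280, r--
l=0 r=12: min(20,6)*12=72 best=280, r--
l=0 r=11: min(20,19)*11=209 best=280, r--
l=0 r=10: min(20,19)*10=190 best=280, r--
l=0 r=9: min(20,12)*9=108 best=280, r--
l=0 r=8: min(20,4)*8=32 best=280, r--
l=0 r=7: min(20,4)*7=28 best=280, r--
l=0 r=6: min(20,7)*6=42 best=280, r--
l=0 r=5: min(20,9)*5=45 best=280, r--
l=0 r=4: min(20,8)*4=32 best=280, r--
l=0 r=3: min(20,8)*3=24 best=280, r--
l=0 r=2: min(20,7)*2=14 best=280, r--
l=0 r=1: min(20,14)*1=14 best=280, r--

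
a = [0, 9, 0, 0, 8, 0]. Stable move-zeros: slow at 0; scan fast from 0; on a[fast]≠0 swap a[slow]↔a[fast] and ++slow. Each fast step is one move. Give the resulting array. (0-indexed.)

(s=0,f=0) a[fast]=0 → fast++
(s=0,f=1) a[fast]=9≠0 swap→a[0]=9 → slow++,fast++
(s=1,f=2) a[fast]=0 → fast++
(s=1,f=3) a[fast]=0 → fast++
(s=1,f=4) a[fast]=8≠0 swap→a[1]=8 → slow++,fast++
(s=2,f=5) a[fast]=0 → fast++

[9, 8, 0, 0, 0, 0]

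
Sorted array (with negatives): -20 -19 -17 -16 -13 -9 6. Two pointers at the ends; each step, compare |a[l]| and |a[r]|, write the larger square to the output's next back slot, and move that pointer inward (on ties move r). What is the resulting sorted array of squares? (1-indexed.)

[36, 81, 169, 256, 289, 361, 400]

[1,7] |-20|>|6| out[7]=400 → l++
[2,7] |-19|>|6| out[6]=361 → l++
[3,7] |-17|>|6| out[5]=289 → l++
[4,7] |-16|>|6| out[4]=256 → l++
[5,7] |-13|>|6| out[3]=169 → l++
[6,7] |-9|>|6| out[2]=81 → l++
[7,7] |6|<=|6| out[1]=36 → r--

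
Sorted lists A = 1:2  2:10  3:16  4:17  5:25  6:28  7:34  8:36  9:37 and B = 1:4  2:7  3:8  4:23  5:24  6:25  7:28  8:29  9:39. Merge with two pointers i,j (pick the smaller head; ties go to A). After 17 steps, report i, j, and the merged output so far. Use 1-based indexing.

i=1 j=1: A[i]=2<=B[j]=4 take 2, i++
i=2 j=1: A[i]=10>B[j]=4 take 4, j++
i=2 j=2: A[i]=10>B[j]=7 take 7, j++
i=2 j=3: A[i]=10>B[j]=8 take 8, j++
i=2 j=4: A[i]=10<=B[j]=23 take 10, i++
i=3 j=4: A[i]=16<=B[j]=23 take 16, i++
i=4 j=4: A[i]=17<=B[j]=23 take 17, i++
i=5 j=4: A[i]=25>B[j]=23 take 23, j++
i=5 j=5: A[i]=25>B[j]=24 take 24, j++
i=5 j=6: A[i]=25<=B[j]=25 take 25, i++
i=6 j=6: A[i]=28>B[j]=25 take 25, j++
i=6 j=7: A[i]=28<=B[j]=28 take 28, i++
i=7 j=7: A[i]=34>B[j]=28 take 28, j++
i=7 j=8: A[i]=34>B[j]=29 take 29, j++
i=7 j=9: A[i]=34<=B[j]=39 take 34, i++
i=8 j=9: A[i]=36<=B[j]=39 take 36, i++
i=9 j=9: A[i]=37<=B[j]=39 take 37, i++

i=10, j=9, merged so far=[2, 4, 7, 8, 10, 16, 17, 23, 24, 25, 25, 28, 28, 29, 34, 36, 37]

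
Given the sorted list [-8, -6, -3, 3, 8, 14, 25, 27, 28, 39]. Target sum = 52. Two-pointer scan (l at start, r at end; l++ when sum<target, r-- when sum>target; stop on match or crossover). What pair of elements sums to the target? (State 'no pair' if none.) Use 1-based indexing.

[1,10] -8+39=31 <52 → l++
[2,10] -6+39=33 <52 → l++
[3,10] -3+39=36 <52 → l++
[4,10] 3+39=42 <52 → l++
[5,10] 8+39=47 <52 → l++
[6,10] 14+39=53 >52 → r--
[6,9] 14+28=42 <52 → l++
[7,9] 25+28=53 >52 → r--
[7,8] 25+27=52 → found

(25, 27)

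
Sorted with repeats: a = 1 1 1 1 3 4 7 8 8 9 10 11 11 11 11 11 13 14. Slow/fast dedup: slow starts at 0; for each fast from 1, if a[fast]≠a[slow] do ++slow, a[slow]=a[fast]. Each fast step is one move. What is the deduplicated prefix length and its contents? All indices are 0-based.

slow=0 fast=1: a[fast]=1=a[slow] dup, fast++
slow=0 fast=2: a[fast]=1=a[slow] dup, fast++
slow=0 fast=3: a[fast]=1=a[slow] dup, fast++
slow=0 fast=4: a[fast]=3≠a[slow]=1 write a[1]=3, slow++,fast++
slow=1 fast=5: a[fast]=4≠a[slow]=3 write a[2]=4, slow++,fast++
slow=2 fast=6: a[fast]=7≠a[slow]=4 write a[3]=7, slow++,fast++
slow=3 fast=7: a[fast]=8≠a[slow]=7 write a[4]=8, slow++,fast++
slow=4 fast=8: a[fast]=8=a[slow] dup, fast++
slow=4 fast=9: a[fast]=9≠a[slow]=8 write a[5]=9, slow++,fast++
slow=5 fast=10: a[fast]=10≠a[slow]=9 write a[6]=10, slow++,fast++
slow=6 fast=11: a[fast]=11≠a[slow]=10 write a[7]=11, slow++,fast++
slow=7 fast=12: a[fast]=11=a[slow] dup, fast++
slow=7 fast=13: a[fast]=11=a[slow] dup, fast++
slow=7 fast=14: a[fast]=11=a[slow] dup, fast++
slow=7 fast=15: a[fast]=11=a[slow] dup, fast++
slow=7 fast=16: a[fast]=13≠a[slow]=11 write a[8]=13, slow++,fast++
slow=8 fast=17: a[fast]=14≠a[slow]=13 write a[9]=14, slow++,fast++

length 10; prefix = [1, 3, 4, 7, 8, 9, 10, 11, 13, 14]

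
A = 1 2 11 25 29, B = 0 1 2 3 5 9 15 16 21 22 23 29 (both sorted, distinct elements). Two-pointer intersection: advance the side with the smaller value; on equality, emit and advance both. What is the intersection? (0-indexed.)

[i=0,j=0] 1>0 → j++
[i=0,j=1] 1==1 emit → i++,j++
[i=1,j=2] 2==2 emit → i++,j++
[i=2,j=3] 11>3 → j++
[i=2,j=4] 11>5 → j++
[i=2,j=5] 11>9 → j++
[i=2,j=6] 11<15 → i++
[i=3,j=6] 25>15 → j++
[i=3,j=7] 25>16 → j++
[i=3,j=8] 25>21 → j++
[i=3,j=9] 25>22 → j++
[i=3,j=10] 25>23 → j++
[i=3,j=11] 25<29 → i++
[i=4,j=11] 29==29 emit → i++,j++

intersection = [1, 2, 29]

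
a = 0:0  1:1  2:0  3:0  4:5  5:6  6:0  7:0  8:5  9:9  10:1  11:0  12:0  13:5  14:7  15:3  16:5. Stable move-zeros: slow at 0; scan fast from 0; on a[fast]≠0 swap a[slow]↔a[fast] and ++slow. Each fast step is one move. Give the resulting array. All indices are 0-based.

[1, 5, 6, 5, 9, 1, 5, 7, 3, 5, 0, 0, 0, 0, 0, 0, 0]

(s=0,f=0) a[fast]=0 → fast++
(s=0,f=1) a[fast]=1≠0 swap→a[0]=1 → slow++,fast++
(s=1,f=2) a[fast]=0 → fast++
(s=1,f=3) a[fast]=0 → fast++
(s=1,f=4) a[fast]=5≠0 swap→a[1]=5 → slow++,fast++
(s=2,f=5) a[fast]=6≠0 swap→a[2]=6 → slow++,fast++
(s=3,f=6) a[fast]=0 → fast++
(s=3,f=7) a[fast]=0 → fast++
(s=3,f=8) a[fast]=5≠0 swap→a[3]=5 → slow++,fast++
(s=4,f=9) a[fast]=9≠0 swap→a[4]=9 → slow++,fast++
(s=5,f=10) a[fast]=1≠0 swap→a[5]=1 → slow++,fast++
(s=6,f=11) a[fast]=0 → fast++
(s=6,f=12) a[fast]=0 → fast++
(s=6,f=13) a[fast]=5≠0 swap→a[6]=5 → slow++,fast++
(s=7,f=14) a[fast]=7≠0 swap→a[7]=7 → slow++,fast++
(s=8,f=15) a[fast]=3≠0 swap→a[8]=3 → slow++,fast++
(s=9,f=16) a[fast]=5≠0 swap→a[9]=5 → slow++,fast++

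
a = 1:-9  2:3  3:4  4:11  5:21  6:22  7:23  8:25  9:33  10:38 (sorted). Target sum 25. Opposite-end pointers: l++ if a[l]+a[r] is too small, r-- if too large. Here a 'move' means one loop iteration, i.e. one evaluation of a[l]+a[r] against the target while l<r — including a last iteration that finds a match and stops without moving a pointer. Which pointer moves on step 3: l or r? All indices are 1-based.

[1,10] -9+38=29 >25 → r--
[1,9] -9+33=24 <25 → l++
[2,9] 3+33=36 >25 → r--

r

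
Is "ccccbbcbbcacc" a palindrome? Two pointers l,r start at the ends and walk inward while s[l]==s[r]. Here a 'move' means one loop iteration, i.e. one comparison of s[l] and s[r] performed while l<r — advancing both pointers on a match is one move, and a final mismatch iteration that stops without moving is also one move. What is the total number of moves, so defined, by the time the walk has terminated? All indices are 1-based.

l=1 r=13: 'c'=='c', l++,r--
l=2 r=12: 'c'=='c', l++,r--
l=3 r=11: 'c'!='a', stop

3 moves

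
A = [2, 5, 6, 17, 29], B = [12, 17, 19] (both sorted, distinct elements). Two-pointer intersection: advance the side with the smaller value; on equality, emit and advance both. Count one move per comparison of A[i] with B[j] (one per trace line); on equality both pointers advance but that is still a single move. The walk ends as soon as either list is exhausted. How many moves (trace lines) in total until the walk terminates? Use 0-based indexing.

i=0 j=0: 2<12, i++
i=1 j=0: 5<12, i++
i=2 j=0: 6<12, i++
i=3 j=0: 17>12, j++
i=3 j=1: 17==17 emit, i++,j++
i=4 j=2: 29>19, j++

6 moves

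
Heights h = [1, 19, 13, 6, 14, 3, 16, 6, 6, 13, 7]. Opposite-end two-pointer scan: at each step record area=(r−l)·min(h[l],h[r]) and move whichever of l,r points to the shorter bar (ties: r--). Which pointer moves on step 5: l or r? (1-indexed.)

l=1 r=11: min(1,7)*10=10 best=10 *, l++
l=2 r=11: min(19,7)*9=63 best=63 *, r--
l=2 r=10: min(19,13)*8=104 best=104 *, r--
l=2 r=9: min(19,6)*7=42 best=104, r--
l=2 r=8: min(19,6)*6=36 best=104, r--

r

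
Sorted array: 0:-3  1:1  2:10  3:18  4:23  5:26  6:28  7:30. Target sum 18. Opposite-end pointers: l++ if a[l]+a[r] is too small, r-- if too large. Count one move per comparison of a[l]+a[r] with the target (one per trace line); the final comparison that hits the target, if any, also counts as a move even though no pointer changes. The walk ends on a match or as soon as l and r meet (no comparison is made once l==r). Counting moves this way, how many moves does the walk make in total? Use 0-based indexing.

l=0 r=7: -3+30=27 >18, r--
l=0 r=6: -3+28=25 >18, r--
l=0 r=5: -3+26=23 >18, r--
l=0 r=4: -3+23=20 >18, r--
l=0 r=3: -3+18=15 <18, l++
l=1 r=3: 1+18=19 >18, r--
l=1 r=2: 1+10=11 <18, l++

7 moves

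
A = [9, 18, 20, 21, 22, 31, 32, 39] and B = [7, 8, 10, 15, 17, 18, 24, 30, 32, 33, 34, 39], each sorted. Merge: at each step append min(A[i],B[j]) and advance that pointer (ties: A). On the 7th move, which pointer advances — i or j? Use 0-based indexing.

i

[i=0,j=0] A[i]=9>B[j]=7 take 7 → j++
[i=0,j=1] A[i]=9>B[j]=8 take 8 → j++
[i=0,j=2] A[i]=9<=B[j]=10 take 9 → i++
[i=1,j=2] A[i]=18>B[j]=10 take 10 → j++
[i=1,j=3] A[i]=18>B[j]=15 take 15 → j++
[i=1,j=4] A[i]=18>B[j]=17 take 17 → j++
[i=1,j=5] A[i]=18<=B[j]=18 take 18 → i++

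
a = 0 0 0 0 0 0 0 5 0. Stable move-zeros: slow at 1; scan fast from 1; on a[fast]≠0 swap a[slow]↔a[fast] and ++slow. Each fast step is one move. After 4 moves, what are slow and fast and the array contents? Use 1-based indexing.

slow=1, fast=5, a=[0, 0, 0, 0, 0, 0, 0, 5, 0]

(s=1,f=1) a[fast]=0 → fast++
(s=1,f=2) a[fast]=0 → fast++
(s=1,f=3) a[fast]=0 → fast++
(s=1,f=4) a[fast]=0 → fast++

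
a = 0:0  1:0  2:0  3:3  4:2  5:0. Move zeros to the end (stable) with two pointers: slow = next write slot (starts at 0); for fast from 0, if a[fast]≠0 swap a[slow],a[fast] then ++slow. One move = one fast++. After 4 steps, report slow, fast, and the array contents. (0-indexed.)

slow=1, fast=4, a=[3, 0, 0, 0, 2, 0]

(s=0,f=0) a[fast]=0 → fast++
(s=0,f=1) a[fast]=0 → fast++
(s=0,f=2) a[fast]=0 → fast++
(s=0,f=3) a[fast]=3≠0 swap→a[0]=3 → slow++,fast++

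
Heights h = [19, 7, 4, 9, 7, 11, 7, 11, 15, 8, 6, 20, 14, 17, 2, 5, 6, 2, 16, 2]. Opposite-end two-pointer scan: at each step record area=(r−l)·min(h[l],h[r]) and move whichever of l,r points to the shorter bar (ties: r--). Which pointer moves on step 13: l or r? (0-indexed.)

l

[0,19] min(19,2)*19=38 best=38 * → r--
[0,18] min(19,16)*18=288 best=288 * → r--
[0,17] min(19,2)*17=34 best=288 → r--
[0,16] min(19,6)*16=96 best=288 → r--
[0,15] min(19,5)*15=75 best=288 → r--
[0,14] min(19,2)*14=28 best=288 → r--
[0,13] min(19,17)*13=221 best=288 → r--
[0,12] min(19,14)*12=168 best=288 → r--
[0,11] min(19,20)*11=209 best=288 → l++
[1,11] min(7,20)*10=70 best=288 → l++
[2,11] min(4,20)*9=36 best=288 → l++
[3,11] min(9,20)*8=72 best=288 → l++
[4,11] min(7,20)*7=49 best=288 → l++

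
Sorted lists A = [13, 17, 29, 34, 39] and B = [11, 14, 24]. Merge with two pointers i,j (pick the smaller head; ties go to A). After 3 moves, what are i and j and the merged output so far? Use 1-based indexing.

[i=1,j=1] A[i]=13>B[j]=11 take 11 → j++
[i=1,j=2] A[i]=13<=B[j]=14 take 13 → i++
[i=2,j=2] A[i]=17>B[j]=14 take 14 → j++

i=2, j=3, merged so far=[11, 13, 14]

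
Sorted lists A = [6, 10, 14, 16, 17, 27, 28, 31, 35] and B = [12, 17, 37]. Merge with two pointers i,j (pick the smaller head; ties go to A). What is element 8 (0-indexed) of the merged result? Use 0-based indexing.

merged[8] = 28

[i=0,j=0] A[i]=6<=B[j]=12 take 6 → i++
[i=1,j=0] A[i]=10<=B[j]=12 take 10 → i++
[i=2,j=0] A[i]=14>B[j]=12 take 12 → j++
[i=2,j=1] A[i]=14<=B[j]=17 take 14 → i++
[i=3,j=1] A[i]=16<=B[j]=17 take 16 → i++
[i=4,j=1] A[i]=17<=B[j]=17 take 17 → i++
[i=5,j=1] A[i]=27>B[j]=17 take 17 → j++
[i=5,j=2] A[i]=27<=B[j]=37 take 27 → i++
[i=6,j=2] A[i]=28<=B[j]=37 take 28 → i++
[i=7,j=2] A[i]=31<=B[j]=37 take 31 → i++
[i=8,j=2] A[i]=35<=B[j]=37 take 35 → i++
[i=9,j=2] A done, take B[j]=37 → j++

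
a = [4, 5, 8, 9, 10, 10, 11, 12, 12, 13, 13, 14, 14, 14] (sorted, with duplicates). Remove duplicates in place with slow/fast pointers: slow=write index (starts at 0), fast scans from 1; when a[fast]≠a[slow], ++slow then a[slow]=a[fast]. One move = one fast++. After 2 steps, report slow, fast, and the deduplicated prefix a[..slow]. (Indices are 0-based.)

slow=2, fast=3, prefix=[4, 5, 8]

slow=0 fast=1: a[fast]=5≠a[slow]=4 write a[1]=5, slow++,fast++
slow=1 fast=2: a[fast]=8≠a[slow]=5 write a[2]=8, slow++,fast++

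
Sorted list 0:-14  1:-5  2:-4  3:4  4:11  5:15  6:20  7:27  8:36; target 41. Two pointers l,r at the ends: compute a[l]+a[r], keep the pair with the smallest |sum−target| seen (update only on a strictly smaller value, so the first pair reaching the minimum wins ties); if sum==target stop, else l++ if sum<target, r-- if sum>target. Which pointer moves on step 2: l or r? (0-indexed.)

l

l=0 r=8: -14+36=22 d=19 *, l++
l=1 r=8: -5+36=31 d=10 *, l++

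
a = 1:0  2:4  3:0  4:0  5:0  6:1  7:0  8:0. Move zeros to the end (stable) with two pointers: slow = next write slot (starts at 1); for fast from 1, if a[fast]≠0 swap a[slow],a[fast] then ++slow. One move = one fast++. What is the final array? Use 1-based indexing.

(s=1,f=1) a[fast]=0 → fast++
(s=1,f=2) a[fast]=4≠0 swap→a[1]=4 → slow++,fast++
(s=2,f=3) a[fast]=0 → fast++
(s=2,f=4) a[fast]=0 → fast++
(s=2,f=5) a[fast]=0 → fast++
(s=2,f=6) a[fast]=1≠0 swap→a[2]=1 → slow++,fast++
(s=3,f=7) a[fast]=0 → fast++
(s=3,f=8) a[fast]=0 → fast++

[4, 1, 0, 0, 0, 0, 0, 0]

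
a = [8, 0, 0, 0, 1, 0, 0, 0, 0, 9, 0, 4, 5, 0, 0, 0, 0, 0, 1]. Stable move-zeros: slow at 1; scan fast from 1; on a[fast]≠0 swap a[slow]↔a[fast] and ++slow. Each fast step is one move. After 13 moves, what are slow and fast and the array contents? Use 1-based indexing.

slow=6, fast=14, a=[8, 1, 9, 4, 5, 0, 0, 0, 0, 0, 0, 0, 0, 0, 0, 0, 0, 0, 1]

slow=1 fast=1: a[fast]=8≠0 swap→a[1]=8, slow++,fast++
slow=2 fast=2: a[fast]=0, fast++
slow=2 fast=3: a[fast]=0, fast++
slow=2 fast=4: a[fast]=0, fast++
slow=2 fast=5: a[fast]=1≠0 swap→a[2]=1, slow++,fast++
slow=3 fast=6: a[fast]=0, fast++
slow=3 fast=7: a[fast]=0, fast++
slow=3 fast=8: a[fast]=0, fast++
slow=3 fast=9: a[fast]=0, fast++
slow=3 fast=10: a[fast]=9≠0 swap→a[3]=9, slow++,fast++
slow=4 fast=11: a[fast]=0, fast++
slow=4 fast=12: a[fast]=4≠0 swap→a[4]=4, slow++,fast++
slow=5 fast=13: a[fast]=5≠0 swap→a[5]=5, slow++,fast++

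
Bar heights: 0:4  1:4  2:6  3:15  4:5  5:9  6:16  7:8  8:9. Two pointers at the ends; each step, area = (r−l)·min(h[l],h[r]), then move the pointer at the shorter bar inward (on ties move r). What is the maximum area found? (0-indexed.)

l=0 r=8: min(4,9)*8=32 best=32 *, l++
l=1 r=8: min(4,9)*7=28 best=32, l++
l=2 r=8: min(6,9)*6=36 best=36 *, l++
l=3 r=8: min(15,9)*5=45 best=45 *, r--
l=3 r=7: min(15,8)*4=32 best=45, r--
l=3 r=6: min(15,16)*3=45 best=45, l++
l=4 r=6: min(5,16)*2=10 best=45, l++
l=5 r=6: min(9,16)*1=9 best=45, l++

max area = 45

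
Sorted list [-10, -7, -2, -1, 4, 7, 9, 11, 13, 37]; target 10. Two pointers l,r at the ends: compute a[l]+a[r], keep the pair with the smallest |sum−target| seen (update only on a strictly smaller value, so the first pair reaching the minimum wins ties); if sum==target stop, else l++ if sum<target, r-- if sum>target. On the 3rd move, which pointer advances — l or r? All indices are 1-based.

l

[1,10] -10+37=27 d=17 * → r--
[1,9] -10+13=3 d=7 * → l++
[2,9] -7+13=6 d=4 * → l++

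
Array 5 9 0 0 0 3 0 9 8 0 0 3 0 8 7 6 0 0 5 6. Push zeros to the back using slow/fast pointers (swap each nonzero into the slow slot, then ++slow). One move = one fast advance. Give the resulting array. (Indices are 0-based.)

[5, 9, 3, 9, 8, 3, 8, 7, 6, 5, 6, 0, 0, 0, 0, 0, 0, 0, 0, 0]

(s=0,f=0) a[fast]=5≠0 swap→a[0]=5 → slow++,fast++
(s=1,f=1) a[fast]=9≠0 swap→a[1]=9 → slow++,fast++
(s=2,f=2) a[fast]=0 → fast++
(s=2,f=3) a[fast]=0 → fast++
(s=2,f=4) a[fast]=0 → fast++
(s=2,f=5) a[fast]=3≠0 swap→a[2]=3 → slow++,fast++
(s=3,f=6) a[fast]=0 → fast++
(s=3,f=7) a[fast]=9≠0 swap→a[3]=9 → slow++,fast++
(s=4,f=8) a[fast]=8≠0 swap→a[4]=8 → slow++,fast++
(s=5,f=9) a[fast]=0 → fast++
(s=5,f=10) a[fast]=0 → fast++
(s=5,f=11) a[fast]=3≠0 swap→a[5]=3 → slow++,fast++
(s=6,f=12) a[fast]=0 → fast++
(s=6,f=13) a[fast]=8≠0 swap→a[6]=8 → slow++,fast++
(s=7,f=14) a[fast]=7≠0 swap→a[7]=7 → slow++,fast++
(s=8,f=15) a[fast]=6≠0 swap→a[8]=6 → slow++,fast++
(s=9,f=16) a[fast]=0 → fast++
(s=9,f=17) a[fast]=0 → fast++
(s=9,f=18) a[fast]=5≠0 swap→a[9]=5 → slow++,fast++
(s=10,f=19) a[fast]=6≠0 swap→a[10]=6 → slow++,fast++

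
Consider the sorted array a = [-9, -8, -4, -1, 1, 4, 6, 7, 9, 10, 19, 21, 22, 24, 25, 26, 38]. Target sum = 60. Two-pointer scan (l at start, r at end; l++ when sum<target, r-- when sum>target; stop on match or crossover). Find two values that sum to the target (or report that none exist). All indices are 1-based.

l=1 r=17: -9+38=29 <60, l++
l=2 r=17: -8+38=30 <60, l++
l=3 r=17: -4+38=34 <60, l++
l=4 r=17: -1+38=37 <60, l++
l=5 r=17: 1+38=39 <60, l++
l=6 r=17: 4+38=42 <60, l++
l=7 r=17: 6+38=44 <60, l++
l=8 r=17: 7+38=45 <60, l++
l=9 r=17: 9+38=47 <60, l++
l=10 r=17: 10+38=48 <60, l++
l=11 r=17: 19+38=57 <60, l++
l=12 r=17: 21+38=59 <60, l++
l=13 r=17: 22+38=60, found

(22, 38)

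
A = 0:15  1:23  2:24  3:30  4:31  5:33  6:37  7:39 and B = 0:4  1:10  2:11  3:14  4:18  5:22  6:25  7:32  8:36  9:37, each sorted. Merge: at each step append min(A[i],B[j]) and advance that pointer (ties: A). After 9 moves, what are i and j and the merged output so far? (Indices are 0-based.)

i=3, j=6, merged so far=[4, 10, 11, 14, 15, 18, 22, 23, 24]

i=0 j=0: A[i]=15>B[j]=4 take 4, j++
i=0 j=1: A[i]=15>B[j]=10 take 10, j++
i=0 j=2: A[i]=15>B[j]=11 take 11, j++
i=0 j=3: A[i]=15>B[j]=14 take 14, j++
i=0 j=4: A[i]=15<=B[j]=18 take 15, i++
i=1 j=4: A[i]=23>B[j]=18 take 18, j++
i=1 j=5: A[i]=23>B[j]=22 take 22, j++
i=1 j=6: A[i]=23<=B[j]=25 take 23, i++
i=2 j=6: A[i]=24<=B[j]=25 take 24, i++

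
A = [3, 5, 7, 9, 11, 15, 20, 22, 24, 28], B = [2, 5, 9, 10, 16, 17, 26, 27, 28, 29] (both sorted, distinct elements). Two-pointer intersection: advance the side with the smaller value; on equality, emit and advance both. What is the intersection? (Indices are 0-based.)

[i=0,j=0] 3>2 → j++
[i=0,j=1] 3<5 → i++
[i=1,j=1] 5==5 emit → i++,j++
[i=2,j=2] 7<9 → i++
[i=3,j=2] 9==9 emit → i++,j++
[i=4,j=3] 11>10 → j++
[i=4,j=4] 11<16 → i++
[i=5,j=4] 15<16 → i++
[i=6,j=4] 20>16 → j++
[i=6,j=5] 20>17 → j++
[i=6,j=6] 20<26 → i++
[i=7,j=6] 22<26 → i++
[i=8,j=6] 24<26 → i++
[i=9,j=6] 28>26 → j++
[i=9,j=7] 28>27 → j++
[i=9,j=8] 28==28 emit → i++,j++

intersection = [5, 9, 28]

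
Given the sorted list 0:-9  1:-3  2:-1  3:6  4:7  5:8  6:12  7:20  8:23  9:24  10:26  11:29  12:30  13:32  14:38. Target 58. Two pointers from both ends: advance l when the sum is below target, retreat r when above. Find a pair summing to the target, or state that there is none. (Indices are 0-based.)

(20, 38)

[0,14] -9+38=29 <58 → l++
[1,14] -3+38=35 <58 → l++
[2,14] -1+38=37 <58 → l++
[3,14] 6+38=44 <58 → l++
[4,14] 7+38=45 <58 → l++
[5,14] 8+38=46 <58 → l++
[6,14] 12+38=50 <58 → l++
[7,14] 20+38=58 → found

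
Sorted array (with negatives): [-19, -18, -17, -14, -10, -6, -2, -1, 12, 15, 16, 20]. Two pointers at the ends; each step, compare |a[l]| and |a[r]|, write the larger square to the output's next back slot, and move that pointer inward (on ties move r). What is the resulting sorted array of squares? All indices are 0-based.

l=0 r=11: |-19|<=|20| out[11]=400, r--
l=0 r=10: |-19|>|16| out[10]=361, l++
l=1 r=10: |-18|>|16| out[9]=324, l++
l=2 r=10: |-17|>|16| out[8]=289, l++
l=3 r=10: |-14|<=|16| out[7]=256, r--
l=3 r=9: |-14|<=|15| out[6]=225, r--
l=3 r=8: |-14|>|12| out[5]=196, l++
l=4 r=8: |-10|<=|12| out[4]=144, r--
l=4 r=7: |-10|>|-1| out[3]=100, l++
l=5 r=7: |-6|>|-1| out[2]=36, l++
l=6 r=7: |-2|>|-1| out[1]=4, l++
l=7 r=7: |-1|<=|-1| out[0]=1, r--

[1, 4, 36, 100, 144, 196, 225, 256, 289, 324, 361, 400]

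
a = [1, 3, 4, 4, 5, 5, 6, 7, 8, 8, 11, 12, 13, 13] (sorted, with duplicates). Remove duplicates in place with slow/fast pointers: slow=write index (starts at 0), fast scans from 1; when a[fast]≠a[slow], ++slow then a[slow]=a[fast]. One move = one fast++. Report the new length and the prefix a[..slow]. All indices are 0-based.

length 10; prefix = [1, 3, 4, 5, 6, 7, 8, 11, 12, 13]

slow=0 fast=1: a[fast]=3≠a[slow]=1 write a[1]=3, slow++,fast++
slow=1 fast=2: a[fast]=4≠a[slow]=3 write a[2]=4, slow++,fast++
slow=2 fast=3: a[fast]=4=a[slow] dup, fast++
slow=2 fast=4: a[fast]=5≠a[slow]=4 write a[3]=5, slow++,fast++
slow=3 fast=5: a[fast]=5=a[slow] dup, fast++
slow=3 fast=6: a[fast]=6≠a[slow]=5 write a[4]=6, slow++,fast++
slow=4 fast=7: a[fast]=7≠a[slow]=6 write a[5]=7, slow++,fast++
slow=5 fast=8: a[fast]=8≠a[slow]=7 write a[6]=8, slow++,fast++
slow=6 fast=9: a[fast]=8=a[slow] dup, fast++
slow=6 fast=10: a[fast]=11≠a[slow]=8 write a[7]=11, slow++,fast++
slow=7 fast=11: a[fast]=12≠a[slow]=11 write a[8]=12, slow++,fast++
slow=8 fast=12: a[fast]=13≠a[slow]=12 write a[9]=13, slow++,fast++
slow=9 fast=13: a[fast]=13=a[slow] dup, fast++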